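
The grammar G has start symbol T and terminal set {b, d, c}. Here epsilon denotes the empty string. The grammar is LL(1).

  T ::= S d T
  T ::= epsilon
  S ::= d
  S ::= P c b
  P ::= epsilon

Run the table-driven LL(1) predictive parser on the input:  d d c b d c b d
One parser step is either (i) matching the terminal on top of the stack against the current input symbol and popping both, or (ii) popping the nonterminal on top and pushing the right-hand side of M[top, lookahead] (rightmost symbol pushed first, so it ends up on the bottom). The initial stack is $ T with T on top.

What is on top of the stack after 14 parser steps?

b

      Stack        Input              Action
   1  $ T          d d c b d c b d $  expand T ::= S d T
   2  $ T d S      d d c b d c b d $  expand S ::= d
   3  $ T d d      d d c b d c b d $  match d
   4  $ T d        d c b d c b d $    match d
   5  $ T          c b d c b d $      expand T ::= S d T
   6  $ T d S      c b d c b d $      expand S ::= P c b
   7  $ T d b c P  c b d c b d $      expand P ::= epsilon
   8  $ T d b c    c b d c b d $      match c
   9  $ T d b      b d c b d $        match b
  10  $ T d        d c b d $          match d
  11  $ T          c b d $            expand T ::= S d T
  12  $ T d S      c b d $            expand S ::= P c b
  13  $ T d b c P  c b d $            expand P ::= epsilon
  14  $ T d b c    c b d $            match c
Stack after step 14: $ T d b (top = b).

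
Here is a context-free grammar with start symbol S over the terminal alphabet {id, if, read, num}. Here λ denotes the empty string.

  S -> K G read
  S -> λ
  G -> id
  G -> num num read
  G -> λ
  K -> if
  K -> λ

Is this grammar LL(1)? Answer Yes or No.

FIRST(S) = {λ, id, if, num, read}
FIRST(G) = {λ, id, num}
FIRST(K) = {λ, if}
FOLLOW(S) = {$}
FOLLOW(G) = {read}
FOLLOW(K) = {id, num, read}
Each cell of M receives at most one production.

Yes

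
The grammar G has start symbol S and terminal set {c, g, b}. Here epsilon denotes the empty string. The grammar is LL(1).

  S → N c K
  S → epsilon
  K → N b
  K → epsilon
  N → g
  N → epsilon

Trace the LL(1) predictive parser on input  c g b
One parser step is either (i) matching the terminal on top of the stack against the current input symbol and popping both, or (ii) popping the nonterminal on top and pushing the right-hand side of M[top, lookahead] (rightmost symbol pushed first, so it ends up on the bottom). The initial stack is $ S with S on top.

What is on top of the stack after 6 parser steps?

step 1: stack=$ S  input=c g b $  — expand S → N c K
step 2: stack=$ K c N  input=c g b $  — expand N → epsilon
step 3: stack=$ K c  input=c g b $  — match c
step 4: stack=$ K  input=g b $  — expand K → N b
step 5: stack=$ b N  input=g b $  — expand N → g
step 6: stack=$ b g  input=g b $  — match g
Stack after step 6: $ b (top = b).

b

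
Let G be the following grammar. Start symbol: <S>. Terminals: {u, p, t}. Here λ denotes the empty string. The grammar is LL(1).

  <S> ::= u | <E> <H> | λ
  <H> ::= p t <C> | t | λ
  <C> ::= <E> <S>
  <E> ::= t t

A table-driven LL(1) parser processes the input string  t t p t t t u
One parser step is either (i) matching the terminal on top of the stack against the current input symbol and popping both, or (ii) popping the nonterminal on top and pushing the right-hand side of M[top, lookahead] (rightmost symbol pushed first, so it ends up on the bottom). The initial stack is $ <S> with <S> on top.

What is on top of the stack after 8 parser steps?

<E>

     Stack      Input            Action
  1  $ <S>      t t p t t t u $  expand <S> ::= <E> <H>
  2  $ <H> <E>  t t p t t t u $  expand <E> ::= t t
  3  $ <H> t t  t t p t t t u $  match t
  4  $ <H> t    t p t t t u $    match t
  5  $ <H>      p t t t u $      expand <H> ::= p t <C>
  6  $ <C> t p  p t t t u $      match p
  7  $ <C> t    t t t u $        match t
  8  $ <C>      t t u $          expand <C> ::= <E> <S>
Stack after step 8: $ <S> <E> (top = <E>).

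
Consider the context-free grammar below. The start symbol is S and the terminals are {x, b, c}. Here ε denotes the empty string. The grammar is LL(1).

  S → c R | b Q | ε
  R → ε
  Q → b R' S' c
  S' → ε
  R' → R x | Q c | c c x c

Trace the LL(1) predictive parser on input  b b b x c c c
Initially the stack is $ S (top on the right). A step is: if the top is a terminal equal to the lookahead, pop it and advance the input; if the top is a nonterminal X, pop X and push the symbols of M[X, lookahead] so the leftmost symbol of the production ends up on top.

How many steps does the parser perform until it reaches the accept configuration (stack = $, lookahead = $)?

15

      Stack               Input            Action
   1  $ S                 b b b x c c c $  expand S → b Q
   2  $ Q b               b b b x c c c $  match b
   3  $ Q                 b b x c c c $    expand Q → b R' S' c
   4  $ c S' R' b         b b x c c c $    match b
   5  $ c S' R'           b x c c c $      expand R' → Q c
   6  $ c S' c Q          b x c c c $      expand Q → b R' S' c
   7  $ c S' c c S' R' b  b x c c c $      match b
   8  $ c S' c c S' R'    x c c c $        expand R' → R x
   9  $ c S' c c S' x R   x c c c $        expand R → ε
  10  $ c S' c c S' x     x c c c $        match x
  11  $ c S' c c S'       c c c $          expand S' → ε
  12  $ c S' c c          c c c $          match c
  13  $ c S' c            c c $            match c
  14  $ c S'              c $              expand S' → ε
  15  $ c                 c $              match c
Accept reached after 15 steps.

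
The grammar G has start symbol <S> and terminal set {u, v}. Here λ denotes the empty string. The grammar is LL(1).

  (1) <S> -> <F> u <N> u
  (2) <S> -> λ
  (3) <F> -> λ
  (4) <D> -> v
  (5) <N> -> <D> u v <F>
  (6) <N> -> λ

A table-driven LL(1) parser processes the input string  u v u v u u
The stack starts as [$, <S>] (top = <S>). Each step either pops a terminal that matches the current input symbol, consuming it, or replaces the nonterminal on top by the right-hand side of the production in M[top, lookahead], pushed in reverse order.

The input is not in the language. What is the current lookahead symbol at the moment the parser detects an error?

u

      Stack            Input          Action
   1  $ <S>            u v u v u u $  expand <S> -> <F> u <N> u
   2  $ u <N> u <F>    u v u v u u $  expand <F> -> λ
   3  $ u <N> u        u v u v u u $  match u
   4  $ u <N>          v u v u u $    expand <N> -> <D> u v <F>
   5  $ u <F> v u <D>  v u v u u $    expand <D> -> v
   6  $ u <F> v u v    v u v u u $    match v
   7  $ u <F> v u      u v u u $      match u
   8  $ u <F> v        v u u $        match v
   9  $ u <F>          u u $          expand <F> -> λ
  10  $ u              u u $          match u
  11  $                u $            error: stack empty but input remains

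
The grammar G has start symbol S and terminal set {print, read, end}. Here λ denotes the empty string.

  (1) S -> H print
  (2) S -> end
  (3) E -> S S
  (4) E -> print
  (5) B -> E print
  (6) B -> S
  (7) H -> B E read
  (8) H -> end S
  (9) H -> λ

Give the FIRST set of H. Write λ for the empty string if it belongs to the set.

{λ, end, print}

FIRST(S) = {end, print}  (via H print)
FIRST(E) = {end, print}  (via S S)
FIRST(B) = {end, print}  (via E print, S)
FIRST(H) = {λ, end, print}  (via B E read)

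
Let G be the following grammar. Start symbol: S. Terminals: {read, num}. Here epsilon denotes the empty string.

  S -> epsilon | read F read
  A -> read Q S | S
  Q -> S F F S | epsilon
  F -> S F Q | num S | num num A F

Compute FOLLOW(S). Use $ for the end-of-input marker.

{$, num, read}

FIRST(S) = {epsilon, read}
FIRST(A) = {epsilon, read}  (via S)
FIRST(F) = {num, read}  (via S F Q)
FIRST(Q) = {epsilon, num, read}  (via S F F S)
FOLLOW(S) includes $ since S is the start symbol.
FOLLOW(A): in F->num num A F, A is followed by F with FIRST {num, read}. Thus FOLLOW(A) = {num, read}.
FOLLOW(S): in A->read Q S, the suffix after S is empty, so FOLLOW(S) ⊇ FOLLOW(A) = {num, read}; in A->S, the suffix after S is empty, so FOLLOW(S) ⊇ FOLLOW(A) = {num, read}; in Q->S F F S (occurrence 1), S is followed by F F S with FIRST {num, read}; in Q->S F F S (occurrence 2), the suffix after S is empty, so FOLLOW(S) ⊇ FOLLOW(Q) = {num, read}; in F->S F Q, S is followed by F Q with FIRST {num, read}; in F->num S, the suffix after S is empty, so FOLLOW(S) ⊇ FOLLOW(F) = {num, read}. Thus FOLLOW(S) = {$, num, read}.
FOLLOW(Q): in A->read Q S, Q is followed by S with FIRST {epsilon, read}; in A->read Q S, the suffix after Q is nullable, so FOLLOW(Q) ⊇ FOLLOW(A) = {num, read}; in F->S F Q, the suffix after Q is empty, so FOLLOW(Q) ⊇ FOLLOW(F) = {num, read}. Thus FOLLOW(Q) = {num, read}.
FOLLOW(F): in S->read F read, F is followed by read with FIRST {read}; in Q->S F F S (occurrence 1), F is followed by F S with FIRST {num, read}; in Q->S F F S (occurrence 2), F is followed by S with FIRST {epsilon, read}; in Q->S F F S (occurrence 2), the suffix after F is nullable, so FOLLOW(F) ⊇ FOLLOW(Q) = {num, read}; in F->S F Q, F is followed by Q with FIRST {epsilon, num, read}; in F->S F Q, the suffix after F is nullable (adds nothing new); in F->num num A F, the suffix after F is empty (adds nothing new). Thus FOLLOW(F) = {num, read}.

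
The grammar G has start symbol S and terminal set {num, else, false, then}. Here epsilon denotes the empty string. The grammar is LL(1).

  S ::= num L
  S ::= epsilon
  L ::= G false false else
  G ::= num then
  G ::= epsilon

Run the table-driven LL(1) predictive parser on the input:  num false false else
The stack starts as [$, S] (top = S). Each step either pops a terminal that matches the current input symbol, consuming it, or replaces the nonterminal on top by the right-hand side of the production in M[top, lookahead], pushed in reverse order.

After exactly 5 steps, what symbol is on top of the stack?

false

step 1: stack=$ S  input=num false false else $  — expand S ::= num L
step 2: stack=$ L num  input=num false false else $  — match num
step 3: stack=$ L  input=false false else $  — expand L ::= G false false else
step 4: stack=$ else false false G  input=false false else $  — expand G ::= epsilon
step 5: stack=$ else false false  input=false false else $  — match false
Stack after step 5: $ else false (top = false).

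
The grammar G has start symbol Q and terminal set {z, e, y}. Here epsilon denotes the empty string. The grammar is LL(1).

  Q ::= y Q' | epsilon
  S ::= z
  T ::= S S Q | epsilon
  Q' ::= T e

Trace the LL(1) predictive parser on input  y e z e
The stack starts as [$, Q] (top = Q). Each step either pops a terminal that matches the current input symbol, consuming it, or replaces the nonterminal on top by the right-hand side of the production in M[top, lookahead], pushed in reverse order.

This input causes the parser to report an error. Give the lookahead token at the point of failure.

step 1: stack=$ Q  input=y e z e $  — expand Q ::= y Q'
step 2: stack=$ Q' y  input=y e z e $  — match y
step 3: stack=$ Q'  input=e z e $  — expand Q' ::= T e
step 4: stack=$ e T  input=e z e $  — expand T ::= epsilon
step 5: stack=$ e  input=e z e $  — match e
step 6: stack=$  input=z e $  — error: stack empty but input remains

z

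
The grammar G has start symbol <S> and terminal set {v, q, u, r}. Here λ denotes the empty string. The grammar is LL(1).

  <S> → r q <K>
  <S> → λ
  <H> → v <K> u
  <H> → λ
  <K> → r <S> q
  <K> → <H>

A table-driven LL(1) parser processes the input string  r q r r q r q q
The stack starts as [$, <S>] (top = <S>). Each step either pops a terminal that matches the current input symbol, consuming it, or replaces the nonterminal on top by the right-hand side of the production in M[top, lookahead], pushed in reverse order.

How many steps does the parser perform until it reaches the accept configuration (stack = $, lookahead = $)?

step 1: stack=$ <S>  input=r q r r q r q q $  — expand <S> → r q <K>
step 2: stack=$ <K> q r  input=r q r r q r q q $  — match r
step 3: stack=$ <K> q  input=q r r q r q q $  — match q
step 4: stack=$ <K>  input=r r q r q q $  — expand <K> → r <S> q
step 5: stack=$ q <S> r  input=r r q r q q $  — match r
step 6: stack=$ q <S>  input=r q r q q $  — expand <S> → r q <K>
step 7: stack=$ q <K> q r  input=r q r q q $  — match r
step 8: stack=$ q <K> q  input=q r q q $  — match q
step 9: stack=$ q <K>  input=r q q $  — expand <K> → r <S> q
step 10: stack=$ q q <S> r  input=r q q $  — match r
step 11: stack=$ q q <S>  input=q q $  — expand <S> → λ
step 12: stack=$ q q  input=q q $  — match q
step 13: stack=$ q  input=q $  — match q
Accept reached after 13 steps.

13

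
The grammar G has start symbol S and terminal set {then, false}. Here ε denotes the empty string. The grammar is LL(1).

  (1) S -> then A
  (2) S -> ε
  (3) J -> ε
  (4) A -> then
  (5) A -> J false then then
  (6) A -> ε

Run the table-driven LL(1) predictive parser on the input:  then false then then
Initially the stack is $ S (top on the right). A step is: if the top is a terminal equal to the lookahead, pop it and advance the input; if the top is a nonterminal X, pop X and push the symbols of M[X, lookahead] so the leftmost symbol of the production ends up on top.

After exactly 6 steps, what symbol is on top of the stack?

     Stack                Input                   Action
  1  $ S                  then false then then $  expand S -> then A
  2  $ A then             then false then then $  match then
  3  $ A                  false then then $       expand A -> J false then then
  4  $ then then false J  false then then $       expand J -> ε
  5  $ then then false    false then then $       match false
  6  $ then then          then then $             match then
Stack after step 6: $ then (top = then).

then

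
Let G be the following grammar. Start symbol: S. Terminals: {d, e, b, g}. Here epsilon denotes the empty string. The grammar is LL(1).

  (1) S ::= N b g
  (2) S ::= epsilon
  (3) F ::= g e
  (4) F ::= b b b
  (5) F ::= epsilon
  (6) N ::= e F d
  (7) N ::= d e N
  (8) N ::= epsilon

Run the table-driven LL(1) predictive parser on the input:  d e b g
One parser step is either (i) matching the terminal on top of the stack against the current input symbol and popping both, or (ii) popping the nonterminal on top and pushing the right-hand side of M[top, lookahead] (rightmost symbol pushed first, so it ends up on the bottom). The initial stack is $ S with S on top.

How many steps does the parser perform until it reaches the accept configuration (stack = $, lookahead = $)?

7

step 1: stack=$ S  input=d e b g $  — expand S ::= N b g
step 2: stack=$ g b N  input=d e b g $  — expand N ::= d e N
step 3: stack=$ g b N e d  input=d e b g $  — match d
step 4: stack=$ g b N e  input=e b g $  — match e
step 5: stack=$ g b N  input=b g $  — expand N ::= epsilon
step 6: stack=$ g b  input=b g $  — match b
step 7: stack=$ g  input=g $  — match g
Accept reached after 7 steps.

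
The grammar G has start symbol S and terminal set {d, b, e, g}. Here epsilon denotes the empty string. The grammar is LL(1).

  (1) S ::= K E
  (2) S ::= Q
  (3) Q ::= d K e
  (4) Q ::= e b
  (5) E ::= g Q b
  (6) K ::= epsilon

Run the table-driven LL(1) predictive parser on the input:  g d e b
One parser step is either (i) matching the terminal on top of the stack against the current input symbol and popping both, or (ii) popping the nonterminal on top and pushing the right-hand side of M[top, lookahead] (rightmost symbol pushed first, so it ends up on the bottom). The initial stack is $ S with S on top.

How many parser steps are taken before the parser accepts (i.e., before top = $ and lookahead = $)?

9

step 1: stack=$ S  input=g d e b $  — expand S ::= K E
step 2: stack=$ E K  input=g d e b $  — expand K ::= epsilon
step 3: stack=$ E  input=g d e b $  — expand E ::= g Q b
step 4: stack=$ b Q g  input=g d e b $  — match g
step 5: stack=$ b Q  input=d e b $  — expand Q ::= d K e
step 6: stack=$ b e K d  input=d e b $  — match d
step 7: stack=$ b e K  input=e b $  — expand K ::= epsilon
step 8: stack=$ b e  input=e b $  — match e
step 9: stack=$ b  input=b $  — match b
Accept reached after 9 steps.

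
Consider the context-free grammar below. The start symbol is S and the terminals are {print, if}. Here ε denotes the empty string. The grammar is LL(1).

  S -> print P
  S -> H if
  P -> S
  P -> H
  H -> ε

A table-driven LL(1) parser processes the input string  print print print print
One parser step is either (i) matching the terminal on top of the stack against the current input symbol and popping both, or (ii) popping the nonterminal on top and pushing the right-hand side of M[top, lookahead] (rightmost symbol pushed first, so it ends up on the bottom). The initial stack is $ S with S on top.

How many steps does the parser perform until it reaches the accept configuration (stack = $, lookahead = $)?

13

      Stack      Input                      Action
   1  $ S        print print print print $  expand S -> print P
   2  $ P print  print print print print $  match print
   3  $ P        print print print $        expand P -> S
   4  $ S        print print print $        expand S -> print P
   5  $ P print  print print print $        match print
   6  $ P        print print $              expand P -> S
   7  $ S        print print $              expand S -> print P
   8  $ P print  print print $              match print
   9  $ P        print $                    expand P -> S
  10  $ S        print $                    expand S -> print P
  11  $ P print  print $                    match print
  12  $ P        $                          expand P -> H
  13  $ H        $                          expand H -> ε
Accept reached after 13 steps.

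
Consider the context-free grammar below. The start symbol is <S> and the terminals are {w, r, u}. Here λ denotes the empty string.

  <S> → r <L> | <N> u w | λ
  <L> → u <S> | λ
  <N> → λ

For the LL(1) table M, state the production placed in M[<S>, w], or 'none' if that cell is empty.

none

FIRST(<L>) = {λ, u}
FIRST(<N>) = {λ}
FIRST(<S>) = {λ, r, u}  (via <N> u w)
FOLLOW(<S>) includes $ since <S> is the start symbol.
FOLLOW(<S>): in <L>→u <S>, the suffix after <S> is empty, so FOLLOW(<S>) ⊇ FOLLOW(<L>) = {$}. Thus FOLLOW(<S>) = {$}.
FOLLOW(<L>): in <S>→r <L>, the suffix after <L> is empty, so FOLLOW(<L>) ⊇ FOLLOW(<S>) = {$}. Thus FOLLOW(<L>) = {$}.
For <S> → r <L>: FIRST(r <L>) = {r}, so it goes in M[<S>, t] for t ∈ {r}.
For <S> → <N> u w: FIRST(<N> u w) = {u}, so it goes in M[<S>, t] for t ∈ {u}.
For <S> → λ: FIRST(λ) = {λ}, so it goes in M[<S>, t] for t ∈ {}; since λ ∈ FIRST, also for every t ∈ FOLLOW(<S>) = {$}.
None of these place a production in M[<S>, w].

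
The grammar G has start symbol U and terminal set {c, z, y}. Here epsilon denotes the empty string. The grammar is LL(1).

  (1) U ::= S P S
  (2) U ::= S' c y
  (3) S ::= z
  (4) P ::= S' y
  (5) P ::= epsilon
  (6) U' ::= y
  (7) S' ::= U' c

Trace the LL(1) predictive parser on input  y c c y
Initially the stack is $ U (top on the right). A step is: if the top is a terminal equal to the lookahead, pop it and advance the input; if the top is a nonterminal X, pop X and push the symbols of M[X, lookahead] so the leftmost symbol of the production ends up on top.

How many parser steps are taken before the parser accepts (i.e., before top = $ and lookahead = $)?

step 1: stack=$ U  input=y c c y $  — expand U ::= S' c y
step 2: stack=$ y c S'  input=y c c y $  — expand S' ::= U' c
step 3: stack=$ y c c U'  input=y c c y $  — expand U' ::= y
step 4: stack=$ y c c y  input=y c c y $  — match y
step 5: stack=$ y c c  input=c c y $  — match c
step 6: stack=$ y c  input=c y $  — match c
step 7: stack=$ y  input=y $  — match y
Accept reached after 7 steps.

7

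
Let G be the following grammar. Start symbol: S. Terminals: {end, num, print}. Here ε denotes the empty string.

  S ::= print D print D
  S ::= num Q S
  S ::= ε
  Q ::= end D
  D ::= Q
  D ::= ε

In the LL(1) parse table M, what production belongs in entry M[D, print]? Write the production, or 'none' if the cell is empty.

D ::= ε

FIRST(S) = {ε, num, print}
FIRST(Q) = {end}
FIRST(D) = {ε, end}  (via Q)
FOLLOW(S) includes $ since S is the start symbol.
FOLLOW(S): in S::=num Q S, the suffix after S is empty (adds nothing new). Thus FOLLOW(S) = {$}.
FOLLOW(Q): in S::=num Q S, Q is followed by S with FIRST {ε, num, print}; in S::=num Q S, the suffix after Q is nullable, so FOLLOW(Q) ⊇ FOLLOW(S) = {$}; in D::=Q, the suffix after Q is empty, so FOLLOW(Q) ⊇ FOLLOW(D) = {$, num, print}. Thus FOLLOW(Q) = {$, num, print}.
FOLLOW(D): in S::=print D print D (occurrence 1), D is followed by print D with FIRST {print}; in S::=print D print D (occurrence 2), the suffix after D is empty, so FOLLOW(D) ⊇ FOLLOW(S) = {$}; in Q::=end D, the suffix after D is empty, so FOLLOW(D) ⊇ FOLLOW(Q) = {$, num, print}. Thus FOLLOW(D) = {$, num, print}.
For D ::= Q: FIRST(Q) = {end}, so it goes in M[D, t] for t ∈ {end}.
For D ::= ε: FIRST(ε) = {ε}, so it goes in M[D, t] for t ∈ {}; since ε ∈ FIRST, also for every t ∈ FOLLOW(D) = {$, num, print}.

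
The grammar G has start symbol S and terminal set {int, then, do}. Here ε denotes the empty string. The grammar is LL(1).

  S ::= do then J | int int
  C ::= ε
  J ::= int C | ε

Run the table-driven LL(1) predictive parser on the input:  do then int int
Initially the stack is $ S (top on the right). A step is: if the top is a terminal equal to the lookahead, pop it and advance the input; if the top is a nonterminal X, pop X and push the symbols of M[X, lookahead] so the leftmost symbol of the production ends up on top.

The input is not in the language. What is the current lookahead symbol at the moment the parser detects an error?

int

     Stack        Input              Action
  1  $ S          do then int int $  expand S ::= do then J
  2  $ J then do  do then int int $  match do
  3  $ J then     then int int $     match then
  4  $ J          int int $          expand J ::= int C
  5  $ C int      int int $          match int
  6  $ C          int $              error: M[C, int] is empty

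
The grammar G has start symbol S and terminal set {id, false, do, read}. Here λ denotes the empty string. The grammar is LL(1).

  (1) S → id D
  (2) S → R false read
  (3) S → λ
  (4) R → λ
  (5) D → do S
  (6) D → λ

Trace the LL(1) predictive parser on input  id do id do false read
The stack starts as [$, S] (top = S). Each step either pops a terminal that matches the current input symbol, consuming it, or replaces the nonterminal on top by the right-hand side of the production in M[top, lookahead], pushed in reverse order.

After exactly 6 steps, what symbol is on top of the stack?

     Stack   Input                     Action
  1  $ S     id do id do false read $  expand S → id D
  2  $ D id  id do id do false read $  match id
  3  $ D     do id do false read $     expand D → do S
  4  $ S do  do id do false read $     match do
  5  $ S     id do false read $        expand S → id D
  6  $ D id  id do false read $        match id
Stack after step 6: $ D (top = D).

D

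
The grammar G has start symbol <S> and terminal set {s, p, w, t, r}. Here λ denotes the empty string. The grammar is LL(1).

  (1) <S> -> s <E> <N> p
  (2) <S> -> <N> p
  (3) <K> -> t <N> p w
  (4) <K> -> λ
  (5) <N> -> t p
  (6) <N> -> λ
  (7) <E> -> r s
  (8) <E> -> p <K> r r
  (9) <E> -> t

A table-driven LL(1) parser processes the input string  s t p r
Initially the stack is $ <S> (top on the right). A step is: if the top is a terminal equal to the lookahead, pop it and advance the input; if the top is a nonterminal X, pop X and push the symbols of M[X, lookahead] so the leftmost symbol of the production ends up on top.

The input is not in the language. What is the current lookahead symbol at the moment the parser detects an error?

step 1: stack=$ <S>  input=s t p r $  — expand <S> -> s <E> <N> p
step 2: stack=$ p <N> <E> s  input=s t p r $  — match s
step 3: stack=$ p <N> <E>  input=t p r $  — expand <E> -> t
step 4: stack=$ p <N> t  input=t p r $  — match t
step 5: stack=$ p <N>  input=p r $  — expand <N> -> λ
step 6: stack=$ p  input=p r $  — match p
step 7: stack=$  input=r $  — error: stack empty but input remains

r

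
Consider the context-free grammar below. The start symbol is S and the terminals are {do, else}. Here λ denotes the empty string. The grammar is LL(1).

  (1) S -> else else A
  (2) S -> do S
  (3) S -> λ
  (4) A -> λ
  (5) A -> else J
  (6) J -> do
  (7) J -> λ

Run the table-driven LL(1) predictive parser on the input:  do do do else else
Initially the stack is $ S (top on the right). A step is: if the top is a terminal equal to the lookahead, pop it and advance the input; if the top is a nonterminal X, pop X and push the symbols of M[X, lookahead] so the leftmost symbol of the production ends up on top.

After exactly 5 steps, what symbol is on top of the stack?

do

step 1: stack=$ S  input=do do do else else $  — expand S -> do S
step 2: stack=$ S do  input=do do do else else $  — match do
step 3: stack=$ S  input=do do else else $  — expand S -> do S
step 4: stack=$ S do  input=do do else else $  — match do
step 5: stack=$ S  input=do else else $  — expand S -> do S
Stack after step 5: $ S do (top = do).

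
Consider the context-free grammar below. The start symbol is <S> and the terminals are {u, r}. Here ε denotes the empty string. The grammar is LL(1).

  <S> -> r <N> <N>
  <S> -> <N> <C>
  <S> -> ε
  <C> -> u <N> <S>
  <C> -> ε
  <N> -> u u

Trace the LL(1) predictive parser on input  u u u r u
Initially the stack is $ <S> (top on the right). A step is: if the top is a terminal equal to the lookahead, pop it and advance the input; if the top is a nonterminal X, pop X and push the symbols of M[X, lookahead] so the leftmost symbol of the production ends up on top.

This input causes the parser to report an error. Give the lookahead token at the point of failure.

     Stack        Input        Action
  1  $ <S>        u u u r u $  expand <S> -> <N> <C>
  2  $ <C> <N>    u u u r u $  expand <N> -> u u
  3  $ <C> u u    u u u r u $  match u
  4  $ <C> u      u u r u $    match u
  5  $ <C>        u r u $      expand <C> -> u <N> <S>
  6  $ <S> <N> u  u r u $      match u
  7  $ <S> <N>    r u $        error: M[<N>, r] is empty

r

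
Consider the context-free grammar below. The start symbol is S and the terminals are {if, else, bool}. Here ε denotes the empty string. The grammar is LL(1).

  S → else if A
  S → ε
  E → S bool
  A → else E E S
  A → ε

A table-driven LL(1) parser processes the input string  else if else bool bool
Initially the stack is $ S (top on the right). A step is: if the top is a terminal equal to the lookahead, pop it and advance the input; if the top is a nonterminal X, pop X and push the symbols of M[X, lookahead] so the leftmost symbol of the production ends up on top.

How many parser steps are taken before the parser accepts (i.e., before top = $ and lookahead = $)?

step 1: stack=$ S  input=else if else bool bool $  — expand S → else if A
step 2: stack=$ A if else  input=else if else bool bool $  — match else
step 3: stack=$ A if  input=if else bool bool $  — match if
step 4: stack=$ A  input=else bool bool $  — expand A → else E E S
step 5: stack=$ S E E else  input=else bool bool $  — match else
step 6: stack=$ S E E  input=bool bool $  — expand E → S bool
step 7: stack=$ S E bool S  input=bool bool $  — expand S → ε
step 8: stack=$ S E bool  input=bool bool $  — match bool
step 9: stack=$ S E  input=bool $  — expand E → S bool
step 10: stack=$ S bool S  input=bool $  — expand S → ε
step 11: stack=$ S bool  input=bool $  — match bool
step 12: stack=$ S  input=$  — expand S → ε
Accept reached after 12 steps.

12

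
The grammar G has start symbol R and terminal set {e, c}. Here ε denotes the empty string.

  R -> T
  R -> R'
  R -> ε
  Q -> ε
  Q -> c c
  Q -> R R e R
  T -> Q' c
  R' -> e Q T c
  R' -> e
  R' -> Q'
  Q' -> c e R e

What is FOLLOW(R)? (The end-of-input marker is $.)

{$, c, e}

FIRST(Q') = {c}
FIRST(T) = {c}  (via Q' c)
FIRST(R') = {c, e}  (via Q')
FIRST(R) = {ε, c, e}  (via T, R')
FIRST(Q) = {ε, c, e}  (via R R e R)
FOLLOW(R) includes $ since R is the start symbol.
FOLLOW(Q): in R'->e Q T c, Q is followed by T c with FIRST {c}. Thus FOLLOW(Q) = {c}.
FOLLOW(R): in Q->R R e R (occurrence 1), R is followed by R e R with FIRST {c, e}; in Q->R R e R (occurrence 2), R is followed by e R with FIRST {e}; in Q->R R e R (occurrence 3), the suffix after R is empty, so FOLLOW(R) ⊇ FOLLOW(Q) = {c}; in Q'->c e R e, R is followed by e with FIRST {e}. Thus FOLLOW(R) = {$, c, e}.
FOLLOW(T): in R->T, the suffix after T is empty, so FOLLOW(T) ⊇ FOLLOW(R) = {$, c, e}; in R'->e Q T c, T is followed by c with FIRST {c}. Thus FOLLOW(T) = {$, c, e}.
FOLLOW(R'): in R->R', the suffix after R' is empty, so FOLLOW(R') ⊇ FOLLOW(R) = {$, c, e}. Thus FOLLOW(R') = {$, c, e}.
FOLLOW(Q'): in T->Q' c, Q' is followed by c with FIRST {c}; in R'->Q', the suffix after Q' is empty, so FOLLOW(Q') ⊇ FOLLOW(R') = {$, c, e}. Thus FOLLOW(Q') = {$, c, e}.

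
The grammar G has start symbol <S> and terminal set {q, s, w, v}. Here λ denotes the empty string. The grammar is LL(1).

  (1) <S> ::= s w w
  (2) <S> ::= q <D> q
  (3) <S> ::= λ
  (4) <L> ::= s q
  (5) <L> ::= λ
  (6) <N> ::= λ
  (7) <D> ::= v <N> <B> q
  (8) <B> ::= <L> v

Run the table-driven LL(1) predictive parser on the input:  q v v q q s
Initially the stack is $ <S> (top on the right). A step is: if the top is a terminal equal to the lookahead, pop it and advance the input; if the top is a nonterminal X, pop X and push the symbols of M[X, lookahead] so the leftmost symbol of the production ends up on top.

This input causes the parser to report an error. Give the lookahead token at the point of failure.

      Stack            Input          Action
   1  $ <S>            q v v q q s $  expand <S> ::= q <D> q
   2  $ q <D> q        q v v q q s $  match q
   3  $ q <D>          v v q q s $    expand <D> ::= v <N> <B> q
   4  $ q q <B> <N> v  v v q q s $    match v
   5  $ q q <B> <N>    v q q s $      expand <N> ::= λ
   6  $ q q <B>        v q q s $      expand <B> ::= <L> v
   7  $ q q v <L>      v q q s $      expand <L> ::= λ
   8  $ q q v          v q q s $      match v
   9  $ q q            q q s $        match q
  10  $ q              q s $          match q
  11  $                s $            error: stack empty but input remains

s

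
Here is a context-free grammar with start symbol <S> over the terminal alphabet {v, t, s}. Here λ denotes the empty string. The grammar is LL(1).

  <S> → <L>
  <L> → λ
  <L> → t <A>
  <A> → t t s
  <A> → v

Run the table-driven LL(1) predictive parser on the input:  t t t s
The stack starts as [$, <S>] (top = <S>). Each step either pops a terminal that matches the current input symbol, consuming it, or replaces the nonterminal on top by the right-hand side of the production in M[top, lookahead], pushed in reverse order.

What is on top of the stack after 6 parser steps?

     Stack    Input      Action
  1  $ <S>    t t t s $  expand <S> → <L>
  2  $ <L>    t t t s $  expand <L> → t <A>
  3  $ <A> t  t t t s $  match t
  4  $ <A>    t t s $    expand <A> → t t s
  5  $ s t t  t t s $    match t
  6  $ s t    t s $      match t
Stack after step 6: $ s (top = s).

s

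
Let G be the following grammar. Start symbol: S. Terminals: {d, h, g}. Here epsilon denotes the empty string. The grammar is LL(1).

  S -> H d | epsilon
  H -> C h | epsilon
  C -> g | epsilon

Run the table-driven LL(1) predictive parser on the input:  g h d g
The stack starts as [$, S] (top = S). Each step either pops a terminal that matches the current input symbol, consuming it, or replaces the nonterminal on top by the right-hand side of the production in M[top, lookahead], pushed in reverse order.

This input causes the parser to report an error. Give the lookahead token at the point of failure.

     Stack    Input      Action
  1  $ S      g h d g $  expand S -> H d
  2  $ d H    g h d g $  expand H -> C h
  3  $ d h C  g h d g $  expand C -> g
  4  $ d h g  g h d g $  match g
  5  $ d h    h d g $    match h
  6  $ d      d g $      match d
  7  $        g $        error: stack empty but input remains

g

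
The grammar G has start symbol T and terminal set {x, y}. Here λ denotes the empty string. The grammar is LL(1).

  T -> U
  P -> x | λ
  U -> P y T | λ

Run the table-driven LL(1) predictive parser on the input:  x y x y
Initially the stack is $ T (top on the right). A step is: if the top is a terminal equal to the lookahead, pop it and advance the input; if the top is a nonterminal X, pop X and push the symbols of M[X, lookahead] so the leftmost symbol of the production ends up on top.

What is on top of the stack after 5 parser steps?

     Stack    Input      Action
  1  $ T      x y x y $  expand T -> U
  2  $ U      x y x y $  expand U -> P y T
  3  $ T y P  x y x y $  expand P -> x
  4  $ T y x  x y x y $  match x
  5  $ T y    y x y $    match y
Stack after step 5: $ T (top = T).

T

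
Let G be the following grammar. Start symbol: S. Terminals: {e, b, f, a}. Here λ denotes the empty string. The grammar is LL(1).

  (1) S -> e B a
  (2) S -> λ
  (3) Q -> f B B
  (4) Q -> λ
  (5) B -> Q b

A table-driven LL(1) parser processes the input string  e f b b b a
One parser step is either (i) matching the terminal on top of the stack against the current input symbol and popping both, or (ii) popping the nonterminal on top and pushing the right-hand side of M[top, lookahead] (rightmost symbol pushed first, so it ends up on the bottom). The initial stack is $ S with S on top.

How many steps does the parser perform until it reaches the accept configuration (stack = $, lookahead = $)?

step 1: stack=$ S  input=e f b b b a $  — expand S -> e B a
step 2: stack=$ a B e  input=e f b b b a $  — match e
step 3: stack=$ a B  input=f b b b a $  — expand B -> Q b
step 4: stack=$ a b Q  input=f b b b a $  — expand Q -> f B B
step 5: stack=$ a b B B f  input=f b b b a $  — match f
step 6: stack=$ a b B B  input=b b b a $  — expand B -> Q b
step 7: stack=$ a b B b Q  input=b b b a $  — expand Q -> λ
step 8: stack=$ a b B b  input=b b b a $  — match b
step 9: stack=$ a b B  input=b b a $  — expand B -> Q b
step 10: stack=$ a b b Q  input=b b a $  — expand Q -> λ
step 11: stack=$ a b b  input=b b a $  — match b
step 12: stack=$ a b  input=b a $  — match b
step 13: stack=$ a  input=a $  — match a
Accept reached after 13 steps.

13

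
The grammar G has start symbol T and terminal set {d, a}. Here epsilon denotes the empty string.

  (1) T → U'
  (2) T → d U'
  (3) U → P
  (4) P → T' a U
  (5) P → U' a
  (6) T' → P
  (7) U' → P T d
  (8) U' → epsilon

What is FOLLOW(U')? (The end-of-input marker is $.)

{$, a, d}

FIRST(T) = {epsilon, a, d}  (via U')
FIRST(U) = {a}  (via P)
FIRST(P) = {a}  (via T' a U, U' a)
FIRST(T') = {a}  (via P)
FIRST(U') = {epsilon, a}  (via P T d)
FOLLOW(T) includes $ since T is the start symbol.
FOLLOW(T): in U'→P T d, T is followed by d with FIRST {d}. Thus FOLLOW(T) = {$, d}.
FOLLOW(T'): in P→T' a U, T' is followed by a U with FIRST {a}. Thus FOLLOW(T') = {a}.
FOLLOW(U'): in T→U', the suffix after U' is empty, so FOLLOW(U') ⊇ FOLLOW(T) = {$, d}; in T→d U', the suffix after U' is empty, so FOLLOW(U') ⊇ FOLLOW(T) = {$, d}; in P→U' a, U' is followed by a with FIRST {a}. Thus FOLLOW(U') = {$, a, d}.
FOLLOW(U): in P→T' a U, the suffix after U is empty, so FOLLOW(U) ⊇ FOLLOW(P) = {a, d}. Thus FOLLOW(U) = {a, d}.
FOLLOW(P): in U→P, the suffix after P is empty, so FOLLOW(P) ⊇ FOLLOW(U) = {a, d}; in T'→P, the suffix after P is empty, so FOLLOW(P) ⊇ FOLLOW(T') = {a}; in U'→P T d, P is followed by T d with FIRST {a, d}. Thus FOLLOW(P) = {a, d}.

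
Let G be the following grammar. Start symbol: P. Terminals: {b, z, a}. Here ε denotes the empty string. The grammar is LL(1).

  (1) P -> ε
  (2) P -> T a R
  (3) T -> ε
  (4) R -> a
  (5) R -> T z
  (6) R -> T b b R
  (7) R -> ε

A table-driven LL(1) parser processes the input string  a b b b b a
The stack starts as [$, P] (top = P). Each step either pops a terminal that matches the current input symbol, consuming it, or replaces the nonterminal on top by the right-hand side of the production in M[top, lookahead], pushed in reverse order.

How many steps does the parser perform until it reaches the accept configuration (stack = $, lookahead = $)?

13

step 1: stack=$ P  input=a b b b b a $  — expand P -> T a R
step 2: stack=$ R a T  input=a b b b b a $  — expand T -> ε
step 3: stack=$ R a  input=a b b b b a $  — match a
step 4: stack=$ R  input=b b b b a $  — expand R -> T b b R
step 5: stack=$ R b b T  input=b b b b a $  — expand T -> ε
step 6: stack=$ R b b  input=b b b b a $  — match b
step 7: stack=$ R b  input=b b b a $  — match b
step 8: stack=$ R  input=b b a $  — expand R -> T b b R
step 9: stack=$ R b b T  input=b b a $  — expand T -> ε
step 10: stack=$ R b b  input=b b a $  — match b
step 11: stack=$ R b  input=b a $  — match b
step 12: stack=$ R  input=a $  — expand R -> a
step 13: stack=$ a  input=a $  — match a
Accept reached after 13 steps.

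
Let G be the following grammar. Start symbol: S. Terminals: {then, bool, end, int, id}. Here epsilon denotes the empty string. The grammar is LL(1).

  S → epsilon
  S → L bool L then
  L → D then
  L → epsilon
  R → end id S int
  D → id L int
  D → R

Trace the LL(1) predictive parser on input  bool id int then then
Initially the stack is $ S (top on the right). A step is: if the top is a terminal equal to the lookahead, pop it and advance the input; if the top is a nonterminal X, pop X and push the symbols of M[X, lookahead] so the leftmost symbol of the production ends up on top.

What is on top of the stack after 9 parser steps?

then

step 1: stack=$ S  input=bool id int then then $  — expand S → L bool L then
step 2: stack=$ then L bool L  input=bool id int then then $  — expand L → epsilon
step 3: stack=$ then L bool  input=bool id int then then $  — match bool
step 4: stack=$ then L  input=id int then then $  — expand L → D then
step 5: stack=$ then then D  input=id int then then $  — expand D → id L int
step 6: stack=$ then then int L id  input=id int then then $  — match id
step 7: stack=$ then then int L  input=int then then $  — expand L → epsilon
step 8: stack=$ then then int  input=int then then $  — match int
step 9: stack=$ then then  input=then then $  — match then
Stack after step 9: $ then (top = then).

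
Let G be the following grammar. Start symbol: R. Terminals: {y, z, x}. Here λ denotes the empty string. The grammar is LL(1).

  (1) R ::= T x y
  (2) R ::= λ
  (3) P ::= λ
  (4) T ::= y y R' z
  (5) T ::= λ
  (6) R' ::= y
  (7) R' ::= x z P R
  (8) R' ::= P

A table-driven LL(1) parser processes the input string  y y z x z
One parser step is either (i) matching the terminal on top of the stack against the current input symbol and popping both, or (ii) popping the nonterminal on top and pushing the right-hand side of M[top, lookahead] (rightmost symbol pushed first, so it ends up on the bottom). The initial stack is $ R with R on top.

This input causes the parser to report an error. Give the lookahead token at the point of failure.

z

step 1: stack=$ R  input=y y z x z $  — expand R ::= T x y
step 2: stack=$ y x T  input=y y z x z $  — expand T ::= y y R' z
step 3: stack=$ y x z R' y y  input=y y z x z $  — match y
step 4: stack=$ y x z R' y  input=y z x z $  — match y
step 5: stack=$ y x z R'  input=z x z $  — expand R' ::= P
step 6: stack=$ y x z P  input=z x z $  — expand P ::= λ
step 7: stack=$ y x z  input=z x z $  — match z
step 8: stack=$ y x  input=x z $  — match x
step 9: stack=$ y  input=z $  — error: top is terminal y but lookahead is z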